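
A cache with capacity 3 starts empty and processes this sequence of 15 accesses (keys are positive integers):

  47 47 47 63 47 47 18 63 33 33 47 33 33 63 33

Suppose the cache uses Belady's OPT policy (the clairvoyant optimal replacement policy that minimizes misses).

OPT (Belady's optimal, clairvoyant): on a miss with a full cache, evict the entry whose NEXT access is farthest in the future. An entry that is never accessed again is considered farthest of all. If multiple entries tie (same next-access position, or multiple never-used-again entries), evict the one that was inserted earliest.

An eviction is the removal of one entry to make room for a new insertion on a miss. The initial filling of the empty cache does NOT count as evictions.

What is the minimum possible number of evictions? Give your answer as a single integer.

Answer: 1

Derivation:
OPT (Belady) simulation (capacity=3):
  1. access 47: MISS. Cache: [47]
  2. access 47: HIT. Next use of 47: step 3. Cache: [47]
  3. access 47: HIT. Next use of 47: step 5. Cache: [47]
  4. access 63: MISS. Cache: [47 63]
  5. access 47: HIT. Next use of 47: step 6. Cache: [47 63]
  6. access 47: HIT. Next use of 47: step 11. Cache: [47 63]
  7. access 18: MISS. Cache: [47 63 18]
  8. access 63: HIT. Next use of 63: step 14. Cache: [47 63 18]
  9. access 33: MISS, evict 18 (next use: never). Cache: [47 63 33]
  10. access 33: HIT. Next use of 33: step 12. Cache: [47 63 33]
  11. access 47: HIT. Next use of 47: never. Cache: [47 63 33]
  12. access 33: HIT. Next use of 33: step 13. Cache: [47 63 33]
  13. access 33: HIT. Next use of 33: step 15. Cache: [47 63 33]
  14. access 63: HIT. Next use of 63: never. Cache: [47 63 33]
  15. access 33: HIT. Next use of 33: never. Cache: [47 63 33]
Total: 11 hits, 4 misses, 1 evictions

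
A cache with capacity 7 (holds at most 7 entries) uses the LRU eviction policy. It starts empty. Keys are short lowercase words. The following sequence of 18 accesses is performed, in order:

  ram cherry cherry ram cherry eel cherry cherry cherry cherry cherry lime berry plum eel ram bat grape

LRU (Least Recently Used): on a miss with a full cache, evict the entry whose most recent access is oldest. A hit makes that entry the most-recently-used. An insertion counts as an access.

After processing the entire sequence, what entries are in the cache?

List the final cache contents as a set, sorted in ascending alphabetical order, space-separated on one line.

Answer: bat berry eel grape lime plum ram

Derivation:
LRU simulation (capacity=7):
  1. access ram: MISS. Cache (LRU->MRU): [ram]
  2. access cherry: MISS. Cache (LRU->MRU): [ram cherry]
  3. access cherry: HIT. Cache (LRU->MRU): [ram cherry]
  4. access ram: HIT. Cache (LRU->MRU): [cherry ram]
  5. access cherry: HIT. Cache (LRU->MRU): [ram cherry]
  6. access eel: MISS. Cache (LRU->MRU): [ram cherry eel]
  7. access cherry: HIT. Cache (LRU->MRU): [ram eel cherry]
  8. access cherry: HIT. Cache (LRU->MRU): [ram eel cherry]
  9. access cherry: HIT. Cache (LRU->MRU): [ram eel cherry]
  10. access cherry: HIT. Cache (LRU->MRU): [ram eel cherry]
  11. access cherry: HIT. Cache (LRU->MRU): [ram eel cherry]
  12. access lime: MISS. Cache (LRU->MRU): [ram eel cherry lime]
  13. access berry: MISS. Cache (LRU->MRU): [ram eel cherry lime berry]
  14. access plum: MISS. Cache (LRU->MRU): [ram eel cherry lime berry plum]
  15. access eel: HIT. Cache (LRU->MRU): [ram cherry lime berry plum eel]
  16. access ram: HIT. Cache (LRU->MRU): [cherry lime berry plum eel ram]
  17. access bat: MISS. Cache (LRU->MRU): [cherry lime berry plum eel ram bat]
  18. access grape: MISS, evict cherry. Cache (LRU->MRU): [lime berry plum eel ram bat grape]
Total: 10 hits, 8 misses, 1 evictions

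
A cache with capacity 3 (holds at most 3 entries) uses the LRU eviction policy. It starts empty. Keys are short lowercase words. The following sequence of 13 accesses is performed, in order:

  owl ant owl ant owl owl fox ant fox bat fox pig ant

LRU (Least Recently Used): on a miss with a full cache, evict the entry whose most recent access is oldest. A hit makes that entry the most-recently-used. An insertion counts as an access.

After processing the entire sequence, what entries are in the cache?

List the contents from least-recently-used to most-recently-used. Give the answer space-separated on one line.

Answer: fox pig ant

Derivation:
LRU simulation (capacity=3):
  1. access owl: MISS. Cache (LRU->MRU): [owl]
  2. access ant: MISS. Cache (LRU->MRU): [owl ant]
  3. access owl: HIT. Cache (LRU->MRU): [ant owl]
  4. access ant: HIT. Cache (LRU->MRU): [owl ant]
  5. access owl: HIT. Cache (LRU->MRU): [ant owl]
  6. access owl: HIT. Cache (LRU->MRU): [ant owl]
  7. access fox: MISS. Cache (LRU->MRU): [ant owl fox]
  8. access ant: HIT. Cache (LRU->MRU): [owl fox ant]
  9. access fox: HIT. Cache (LRU->MRU): [owl ant fox]
  10. access bat: MISS, evict owl. Cache (LRU->MRU): [ant fox bat]
  11. access fox: HIT. Cache (LRU->MRU): [ant bat fox]
  12. access pig: MISS, evict ant. Cache (LRU->MRU): [bat fox pig]
  13. access ant: MISS, evict bat. Cache (LRU->MRU): [fox pig ant]
Total: 7 hits, 6 misses, 3 evictions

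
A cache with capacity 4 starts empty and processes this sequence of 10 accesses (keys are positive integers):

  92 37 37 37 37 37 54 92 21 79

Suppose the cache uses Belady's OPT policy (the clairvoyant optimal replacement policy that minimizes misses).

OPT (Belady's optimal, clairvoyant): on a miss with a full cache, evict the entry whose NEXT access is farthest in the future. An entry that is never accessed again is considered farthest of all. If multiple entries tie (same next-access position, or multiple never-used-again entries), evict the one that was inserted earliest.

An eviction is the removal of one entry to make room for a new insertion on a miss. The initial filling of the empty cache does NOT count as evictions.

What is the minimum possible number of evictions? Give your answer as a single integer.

Answer: 1

Derivation:
OPT (Belady) simulation (capacity=4):
  1. access 92: MISS. Cache: [92]
  2. access 37: MISS. Cache: [92 37]
  3. access 37: HIT. Next use of 37: step 4. Cache: [92 37]
  4. access 37: HIT. Next use of 37: step 5. Cache: [92 37]
  5. access 37: HIT. Next use of 37: step 6. Cache: [92 37]
  6. access 37: HIT. Next use of 37: never. Cache: [92 37]
  7. access 54: MISS. Cache: [92 37 54]
  8. access 92: HIT. Next use of 92: never. Cache: [92 37 54]
  9. access 21: MISS. Cache: [92 37 54 21]
  10. access 79: MISS, evict 92 (next use: never). Cache: [37 54 21 79]
Total: 5 hits, 5 misses, 1 evictions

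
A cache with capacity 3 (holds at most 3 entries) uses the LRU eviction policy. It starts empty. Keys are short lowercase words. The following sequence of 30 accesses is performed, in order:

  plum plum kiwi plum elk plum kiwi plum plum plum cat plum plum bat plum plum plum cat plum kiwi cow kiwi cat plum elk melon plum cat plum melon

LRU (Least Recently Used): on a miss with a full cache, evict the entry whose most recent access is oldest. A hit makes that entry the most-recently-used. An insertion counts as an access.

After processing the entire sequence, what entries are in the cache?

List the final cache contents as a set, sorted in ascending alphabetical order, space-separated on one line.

Answer: cat melon plum

Derivation:
LRU simulation (capacity=3):
  1. access plum: MISS. Cache (LRU->MRU): [plum]
  2. access plum: HIT. Cache (LRU->MRU): [plum]
  3. access kiwi: MISS. Cache (LRU->MRU): [plum kiwi]
  4. access plum: HIT. Cache (LRU->MRU): [kiwi plum]
  5. access elk: MISS. Cache (LRU->MRU): [kiwi plum elk]
  6. access plum: HIT. Cache (LRU->MRU): [kiwi elk plum]
  7. access kiwi: HIT. Cache (LRU->MRU): [elk plum kiwi]
  8. access plum: HIT. Cache (LRU->MRU): [elk kiwi plum]
  9. access plum: HIT. Cache (LRU->MRU): [elk kiwi plum]
  10. access plum: HIT. Cache (LRU->MRU): [elk kiwi plum]
  11. access cat: MISS, evict elk. Cache (LRU->MRU): [kiwi plum cat]
  12. access plum: HIT. Cache (LRU->MRU): [kiwi cat plum]
  13. access plum: HIT. Cache (LRU->MRU): [kiwi cat plum]
  14. access bat: MISS, evict kiwi. Cache (LRU->MRU): [cat plum bat]
  15. access plum: HIT. Cache (LRU->MRU): [cat bat plum]
  16. access plum: HIT. Cache (LRU->MRU): [cat bat plum]
  17. access plum: HIT. Cache (LRU->MRU): [cat bat plum]
  18. access cat: HIT. Cache (LRU->MRU): [bat plum cat]
  19. access plum: HIT. Cache (LRU->MRU): [bat cat plum]
  20. access kiwi: MISS, evict bat. Cache (LRU->MRU): [cat plum kiwi]
  21. access cow: MISS, evict cat. Cache (LRU->MRU): [plum kiwi cow]
  22. access kiwi: HIT. Cache (LRU->MRU): [plum cow kiwi]
  23. access cat: MISS, evict plum. Cache (LRU->MRU): [cow kiwi cat]
  24. access plum: MISS, evict cow. Cache (LRU->MRU): [kiwi cat plum]
  25. access elk: MISS, evict kiwi. Cache (LRU->MRU): [cat plum elk]
  26. access melon: MISS, evict cat. Cache (LRU->MRU): [plum elk melon]
  27. access plum: HIT. Cache (LRU->MRU): [elk melon plum]
  28. access cat: MISS, evict elk. Cache (LRU->MRU): [melon plum cat]
  29. access plum: HIT. Cache (LRU->MRU): [melon cat plum]
  30. access melon: HIT. Cache (LRU->MRU): [cat plum melon]
Total: 18 hits, 12 misses, 9 evictions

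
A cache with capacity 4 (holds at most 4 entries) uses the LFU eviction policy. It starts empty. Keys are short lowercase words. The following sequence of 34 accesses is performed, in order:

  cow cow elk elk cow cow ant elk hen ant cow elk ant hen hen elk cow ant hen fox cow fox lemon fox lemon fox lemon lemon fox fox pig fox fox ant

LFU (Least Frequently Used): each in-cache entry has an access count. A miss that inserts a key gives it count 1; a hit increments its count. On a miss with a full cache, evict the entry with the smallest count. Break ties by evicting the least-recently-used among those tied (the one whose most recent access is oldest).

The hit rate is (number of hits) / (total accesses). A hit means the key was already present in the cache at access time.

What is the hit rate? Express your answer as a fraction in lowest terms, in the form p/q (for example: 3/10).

Answer: 10/17

Derivation:
LFU simulation (capacity=4):
  1. access cow: MISS. Cache: [cow(c=1)]
  2. access cow: HIT, count now 2. Cache: [cow(c=2)]
  3. access elk: MISS. Cache: [elk(c=1) cow(c=2)]
  4. access elk: HIT, count now 2. Cache: [cow(c=2) elk(c=2)]
  5. access cow: HIT, count now 3. Cache: [elk(c=2) cow(c=3)]
  6. access cow: HIT, count now 4. Cache: [elk(c=2) cow(c=4)]
  7. access ant: MISS. Cache: [ant(c=1) elk(c=2) cow(c=4)]
  8. access elk: HIT, count now 3. Cache: [ant(c=1) elk(c=3) cow(c=4)]
  9. access hen: MISS. Cache: [ant(c=1) hen(c=1) elk(c=3) cow(c=4)]
  10. access ant: HIT, count now 2. Cache: [hen(c=1) ant(c=2) elk(c=3) cow(c=4)]
  11. access cow: HIT, count now 5. Cache: [hen(c=1) ant(c=2) elk(c=3) cow(c=5)]
  12. access elk: HIT, count now 4. Cache: [hen(c=1) ant(c=2) elk(c=4) cow(c=5)]
  13. access ant: HIT, count now 3. Cache: [hen(c=1) ant(c=3) elk(c=4) cow(c=5)]
  14. access hen: HIT, count now 2. Cache: [hen(c=2) ant(c=3) elk(c=4) cow(c=5)]
  15. access hen: HIT, count now 3. Cache: [ant(c=3) hen(c=3) elk(c=4) cow(c=5)]
  16. access elk: HIT, count now 5. Cache: [ant(c=3) hen(c=3) cow(c=5) elk(c=5)]
  17. access cow: HIT, count now 6. Cache: [ant(c=3) hen(c=3) elk(c=5) cow(c=6)]
  18. access ant: HIT, count now 4. Cache: [hen(c=3) ant(c=4) elk(c=5) cow(c=6)]
  19. access hen: HIT, count now 4. Cache: [ant(c=4) hen(c=4) elk(c=5) cow(c=6)]
  20. access fox: MISS, evict ant(c=4). Cache: [fox(c=1) hen(c=4) elk(c=5) cow(c=6)]
  21. access cow: HIT, count now 7. Cache: [fox(c=1) hen(c=4) elk(c=5) cow(c=7)]
  22. access fox: HIT, count now 2. Cache: [fox(c=2) hen(c=4) elk(c=5) cow(c=7)]
  23. access lemon: MISS, evict fox(c=2). Cache: [lemon(c=1) hen(c=4) elk(c=5) cow(c=7)]
  24. access fox: MISS, evict lemon(c=1). Cache: [fox(c=1) hen(c=4) elk(c=5) cow(c=7)]
  25. access lemon: MISS, evict fox(c=1). Cache: [lemon(c=1) hen(c=4) elk(c=5) cow(c=7)]
  26. access fox: MISS, evict lemon(c=1). Cache: [fox(c=1) hen(c=4) elk(c=5) cow(c=7)]
  27. access lemon: MISS, evict fox(c=1). Cache: [lemon(c=1) hen(c=4) elk(c=5) cow(c=7)]
  28. access lemon: HIT, count now 2. Cache: [lemon(c=2) hen(c=4) elk(c=5) cow(c=7)]
  29. access fox: MISS, evict lemon(c=2). Cache: [fox(c=1) hen(c=4) elk(c=5) cow(c=7)]
  30. access fox: HIT, count now 2. Cache: [fox(c=2) hen(c=4) elk(c=5) cow(c=7)]
  31. access pig: MISS, evict fox(c=2). Cache: [pig(c=1) hen(c=4) elk(c=5) cow(c=7)]
  32. access fox: MISS, evict pig(c=1). Cache: [fox(c=1) hen(c=4) elk(c=5) cow(c=7)]
  33. access fox: HIT, count now 2. Cache: [fox(c=2) hen(c=4) elk(c=5) cow(c=7)]
  34. access ant: MISS, evict fox(c=2). Cache: [ant(c=1) hen(c=4) elk(c=5) cow(c=7)]
Total: 20 hits, 14 misses, 10 evictions

Hit rate = 20/34 = 10/17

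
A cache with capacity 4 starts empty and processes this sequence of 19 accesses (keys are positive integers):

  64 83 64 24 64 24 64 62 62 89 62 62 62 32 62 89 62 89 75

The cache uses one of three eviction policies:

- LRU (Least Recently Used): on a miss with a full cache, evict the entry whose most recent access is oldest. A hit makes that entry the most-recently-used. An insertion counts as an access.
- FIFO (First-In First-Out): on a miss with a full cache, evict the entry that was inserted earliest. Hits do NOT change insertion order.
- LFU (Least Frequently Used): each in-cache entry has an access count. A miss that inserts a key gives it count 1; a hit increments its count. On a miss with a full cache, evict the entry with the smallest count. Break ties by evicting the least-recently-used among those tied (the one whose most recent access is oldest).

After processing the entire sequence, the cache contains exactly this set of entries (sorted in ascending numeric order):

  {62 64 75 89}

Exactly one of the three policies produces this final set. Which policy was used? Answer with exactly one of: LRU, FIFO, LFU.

Simulating under each policy and comparing final sets:
  LRU: final set = {32 62 75 89} -> differs
  FIFO: final set = {32 62 75 89} -> differs
  LFU: final set = {62 64 75 89} -> MATCHES target
Only LFU produces the target set.

Answer: LFU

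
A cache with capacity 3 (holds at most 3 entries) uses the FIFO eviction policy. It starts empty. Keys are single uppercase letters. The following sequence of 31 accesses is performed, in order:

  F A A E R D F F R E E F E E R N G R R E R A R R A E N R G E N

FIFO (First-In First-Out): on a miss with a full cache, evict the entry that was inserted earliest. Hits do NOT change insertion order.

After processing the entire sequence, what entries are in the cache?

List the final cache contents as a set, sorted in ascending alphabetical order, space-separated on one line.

FIFO simulation (capacity=3):
  1. access F: MISS. Cache (old->new): [F]
  2. access A: MISS. Cache (old->new): [F A]
  3. access A: HIT. Cache (old->new): [F A]
  4. access E: MISS. Cache (old->new): [F A E]
  5. access R: MISS, evict F. Cache (old->new): [A E R]
  6. access D: MISS, evict A. Cache (old->new): [E R D]
  7. access F: MISS, evict E. Cache (old->new): [R D F]
  8. access F: HIT. Cache (old->new): [R D F]
  9. access R: HIT. Cache (old->new): [R D F]
  10. access E: MISS, evict R. Cache (old->new): [D F E]
  11. access E: HIT. Cache (old->new): [D F E]
  12. access F: HIT. Cache (old->new): [D F E]
  13. access E: HIT. Cache (old->new): [D F E]
  14. access E: HIT. Cache (old->new): [D F E]
  15. access R: MISS, evict D. Cache (old->new): [F E R]
  16. access N: MISS, evict F. Cache (old->new): [E R N]
  17. access G: MISS, evict E. Cache (old->new): [R N G]
  18. access R: HIT. Cache (old->new): [R N G]
  19. access R: HIT. Cache (old->new): [R N G]
  20. access E: MISS, evict R. Cache (old->new): [N G E]
  21. access R: MISS, evict N. Cache (old->new): [G E R]
  22. access A: MISS, evict G. Cache (old->new): [E R A]
  23. access R: HIT. Cache (old->new): [E R A]
  24. access R: HIT. Cache (old->new): [E R A]
  25. access A: HIT. Cache (old->new): [E R A]
  26. access E: HIT. Cache (old->new): [E R A]
  27. access N: MISS, evict E. Cache (old->new): [R A N]
  28. access R: HIT. Cache (old->new): [R A N]
  29. access G: MISS, evict R. Cache (old->new): [A N G]
  30. access E: MISS, evict A. Cache (old->new): [N G E]
  31. access N: HIT. Cache (old->new): [N G E]
Total: 15 hits, 16 misses, 13 evictions

Answer: E G N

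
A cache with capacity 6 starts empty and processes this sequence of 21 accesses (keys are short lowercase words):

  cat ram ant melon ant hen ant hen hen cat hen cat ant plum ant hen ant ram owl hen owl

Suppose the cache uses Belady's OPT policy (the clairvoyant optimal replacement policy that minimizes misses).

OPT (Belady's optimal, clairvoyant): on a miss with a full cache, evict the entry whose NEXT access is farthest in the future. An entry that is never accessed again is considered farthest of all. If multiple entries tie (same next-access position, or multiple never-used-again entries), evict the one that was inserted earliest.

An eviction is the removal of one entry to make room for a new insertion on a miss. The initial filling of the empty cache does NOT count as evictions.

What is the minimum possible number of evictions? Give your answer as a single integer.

OPT (Belady) simulation (capacity=6):
  1. access cat: MISS. Cache: [cat]
  2. access ram: MISS. Cache: [cat ram]
  3. access ant: MISS. Cache: [cat ram ant]
  4. access melon: MISS. Cache: [cat ram ant melon]
  5. access ant: HIT. Next use of ant: step 7. Cache: [cat ram ant melon]
  6. access hen: MISS. Cache: [cat ram ant melon hen]
  7. access ant: HIT. Next use of ant: step 13. Cache: [cat ram ant melon hen]
  8. access hen: HIT. Next use of hen: step 9. Cache: [cat ram ant melon hen]
  9. access hen: HIT. Next use of hen: step 11. Cache: [cat ram ant melon hen]
  10. access cat: HIT. Next use of cat: step 12. Cache: [cat ram ant melon hen]
  11. access hen: HIT. Next use of hen: step 16. Cache: [cat ram ant melon hen]
  12. access cat: HIT. Next use of cat: never. Cache: [cat ram ant melon hen]
  13. access ant: HIT. Next use of ant: step 15. Cache: [cat ram ant melon hen]
  14. access plum: MISS. Cache: [cat ram ant melon hen plum]
  15. access ant: HIT. Next use of ant: step 17. Cache: [cat ram ant melon hen plum]
  16. access hen: HIT. Next use of hen: step 20. Cache: [cat ram ant melon hen plum]
  17. access ant: HIT. Next use of ant: never. Cache: [cat ram ant melon hen plum]
  18. access ram: HIT. Next use of ram: never. Cache: [cat ram ant melon hen plum]
  19. access owl: MISS, evict cat (next use: never). Cache: [ram ant melon hen plum owl]
  20. access hen: HIT. Next use of hen: never. Cache: [ram ant melon hen plum owl]
  21. access owl: HIT. Next use of owl: never. Cache: [ram ant melon hen plum owl]
Total: 14 hits, 7 misses, 1 evictions

Answer: 1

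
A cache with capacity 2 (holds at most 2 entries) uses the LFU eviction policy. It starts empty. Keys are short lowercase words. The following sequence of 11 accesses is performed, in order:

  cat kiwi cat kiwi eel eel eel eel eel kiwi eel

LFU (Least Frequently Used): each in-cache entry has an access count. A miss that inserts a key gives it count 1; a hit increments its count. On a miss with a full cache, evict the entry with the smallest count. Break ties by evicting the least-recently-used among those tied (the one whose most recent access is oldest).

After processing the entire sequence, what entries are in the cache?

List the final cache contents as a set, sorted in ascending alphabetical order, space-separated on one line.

LFU simulation (capacity=2):
  1. access cat: MISS. Cache: [cat(c=1)]
  2. access kiwi: MISS. Cache: [cat(c=1) kiwi(c=1)]
  3. access cat: HIT, count now 2. Cache: [kiwi(c=1) cat(c=2)]
  4. access kiwi: HIT, count now 2. Cache: [cat(c=2) kiwi(c=2)]
  5. access eel: MISS, evict cat(c=2). Cache: [eel(c=1) kiwi(c=2)]
  6. access eel: HIT, count now 2. Cache: [kiwi(c=2) eel(c=2)]
  7. access eel: HIT, count now 3. Cache: [kiwi(c=2) eel(c=3)]
  8. access eel: HIT, count now 4. Cache: [kiwi(c=2) eel(c=4)]
  9. access eel: HIT, count now 5. Cache: [kiwi(c=2) eel(c=5)]
  10. access kiwi: HIT, count now 3. Cache: [kiwi(c=3) eel(c=5)]
  11. access eel: HIT, count now 6. Cache: [kiwi(c=3) eel(c=6)]
Total: 8 hits, 3 misses, 1 evictions

Answer: eel kiwi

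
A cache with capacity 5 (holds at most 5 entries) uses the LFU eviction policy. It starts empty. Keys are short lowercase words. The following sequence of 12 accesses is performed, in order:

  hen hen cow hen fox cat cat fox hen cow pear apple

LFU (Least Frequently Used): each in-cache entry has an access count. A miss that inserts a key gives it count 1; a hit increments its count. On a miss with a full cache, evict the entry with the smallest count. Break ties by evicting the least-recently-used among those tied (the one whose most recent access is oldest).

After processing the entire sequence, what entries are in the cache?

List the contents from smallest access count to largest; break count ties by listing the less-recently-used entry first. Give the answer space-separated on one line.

LFU simulation (capacity=5):
  1. access hen: MISS. Cache: [hen(c=1)]
  2. access hen: HIT, count now 2. Cache: [hen(c=2)]
  3. access cow: MISS. Cache: [cow(c=1) hen(c=2)]
  4. access hen: HIT, count now 3. Cache: [cow(c=1) hen(c=3)]
  5. access fox: MISS. Cache: [cow(c=1) fox(c=1) hen(c=3)]
  6. access cat: MISS. Cache: [cow(c=1) fox(c=1) cat(c=1) hen(c=3)]
  7. access cat: HIT, count now 2. Cache: [cow(c=1) fox(c=1) cat(c=2) hen(c=3)]
  8. access fox: HIT, count now 2. Cache: [cow(c=1) cat(c=2) fox(c=2) hen(c=3)]
  9. access hen: HIT, count now 4. Cache: [cow(c=1) cat(c=2) fox(c=2) hen(c=4)]
  10. access cow: HIT, count now 2. Cache: [cat(c=2) fox(c=2) cow(c=2) hen(c=4)]
  11. access pear: MISS. Cache: [pear(c=1) cat(c=2) fox(c=2) cow(c=2) hen(c=4)]
  12. access apple: MISS, evict pear(c=1). Cache: [apple(c=1) cat(c=2) fox(c=2) cow(c=2) hen(c=4)]
Total: 6 hits, 6 misses, 1 evictions

Answer: apple cat fox cow hen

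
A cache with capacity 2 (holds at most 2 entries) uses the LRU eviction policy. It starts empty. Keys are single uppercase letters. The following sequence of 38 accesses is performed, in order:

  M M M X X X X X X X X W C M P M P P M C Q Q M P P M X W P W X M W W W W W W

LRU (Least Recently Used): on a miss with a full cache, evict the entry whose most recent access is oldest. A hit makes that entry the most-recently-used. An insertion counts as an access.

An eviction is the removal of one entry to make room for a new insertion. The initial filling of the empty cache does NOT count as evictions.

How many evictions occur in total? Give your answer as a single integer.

Answer: 14

Derivation:
LRU simulation (capacity=2):
  1. access M: MISS. Cache (LRU->MRU): [M]
  2. access M: HIT. Cache (LRU->MRU): [M]
  3. access M: HIT. Cache (LRU->MRU): [M]
  4. access X: MISS. Cache (LRU->MRU): [M X]
  5. access X: HIT. Cache (LRU->MRU): [M X]
  6. access X: HIT. Cache (LRU->MRU): [M X]
  7. access X: HIT. Cache (LRU->MRU): [M X]
  8. access X: HIT. Cache (LRU->MRU): [M X]
  9. access X: HIT. Cache (LRU->MRU): [M X]
  10. access X: HIT. Cache (LRU->MRU): [M X]
  11. access X: HIT. Cache (LRU->MRU): [M X]
  12. access W: MISS, evict M. Cache (LRU->MRU): [X W]
  13. access C: MISS, evict X. Cache (LRU->MRU): [W C]
  14. access M: MISS, evict W. Cache (LRU->MRU): [C M]
  15. access P: MISS, evict C. Cache (LRU->MRU): [M P]
  16. access M: HIT. Cache (LRU->MRU): [P M]
  17. access P: HIT. Cache (LRU->MRU): [M P]
  18. access P: HIT. Cache (LRU->MRU): [M P]
  19. access M: HIT. Cache (LRU->MRU): [P M]
  20. access C: MISS, evict P. Cache (LRU->MRU): [M C]
  21. access Q: MISS, evict M. Cache (LRU->MRU): [C Q]
  22. access Q: HIT. Cache (LRU->MRU): [C Q]
  23. access M: MISS, evict C. Cache (LRU->MRU): [Q M]
  24. access P: MISS, evict Q. Cache (LRU->MRU): [M P]
  25. access P: HIT. Cache (LRU->MRU): [M P]
  26. access M: HIT. Cache (LRU->MRU): [P M]
  27. access X: MISS, evict P. Cache (LRU->MRU): [M X]
  28. access W: MISS, evict M. Cache (LRU->MRU): [X W]
  29. access P: MISS, evict X. Cache (LRU->MRU): [W P]
  30. access W: HIT. Cache (LRU->MRU): [P W]
  31. access X: MISS, evict P. Cache (LRU->MRU): [W X]
  32. access M: MISS, evict W. Cache (LRU->MRU): [X M]
  33. access W: MISS, evict X. Cache (LRU->MRU): [M W]
  34. access W: HIT. Cache (LRU->MRU): [M W]
  35. access W: HIT. Cache (LRU->MRU): [M W]
  36. access W: HIT. Cache (LRU->MRU): [M W]
  37. access W: HIT. Cache (LRU->MRU): [M W]
  38. access W: HIT. Cache (LRU->MRU): [M W]
Total: 22 hits, 16 misses, 14 evictions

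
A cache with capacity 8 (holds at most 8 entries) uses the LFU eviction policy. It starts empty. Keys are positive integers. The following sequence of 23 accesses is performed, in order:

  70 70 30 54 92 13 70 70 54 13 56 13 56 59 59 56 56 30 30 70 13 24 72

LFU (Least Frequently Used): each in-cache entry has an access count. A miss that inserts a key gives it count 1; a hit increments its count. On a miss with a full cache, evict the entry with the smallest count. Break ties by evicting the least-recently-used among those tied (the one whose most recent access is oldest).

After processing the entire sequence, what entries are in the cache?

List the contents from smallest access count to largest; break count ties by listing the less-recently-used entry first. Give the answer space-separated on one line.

LFU simulation (capacity=8):
  1. access 70: MISS. Cache: [70(c=1)]
  2. access 70: HIT, count now 2. Cache: [70(c=2)]
  3. access 30: MISS. Cache: [30(c=1) 70(c=2)]
  4. access 54: MISS. Cache: [30(c=1) 54(c=1) 70(c=2)]
  5. access 92: MISS. Cache: [30(c=1) 54(c=1) 92(c=1) 70(c=2)]
  6. access 13: MISS. Cache: [30(c=1) 54(c=1) 92(c=1) 13(c=1) 70(c=2)]
  7. access 70: HIT, count now 3. Cache: [30(c=1) 54(c=1) 92(c=1) 13(c=1) 70(c=3)]
  8. access 70: HIT, count now 4. Cache: [30(c=1) 54(c=1) 92(c=1) 13(c=1) 70(c=4)]
  9. access 54: HIT, count now 2. Cache: [30(c=1) 92(c=1) 13(c=1) 54(c=2) 70(c=4)]
  10. access 13: HIT, count now 2. Cache: [30(c=1) 92(c=1) 54(c=2) 13(c=2) 70(c=4)]
  11. access 56: MISS. Cache: [30(c=1) 92(c=1) 56(c=1) 54(c=2) 13(c=2) 70(c=4)]
  12. access 13: HIT, count now 3. Cache: [30(c=1) 92(c=1) 56(c=1) 54(c=2) 13(c=3) 70(c=4)]
  13. access 56: HIT, count now 2. Cache: [30(c=1) 92(c=1) 54(c=2) 56(c=2) 13(c=3) 70(c=4)]
  14. access 59: MISS. Cache: [30(c=1) 92(c=1) 59(c=1) 54(c=2) 56(c=2) 13(c=3) 70(c=4)]
  15. access 59: HIT, count now 2. Cache: [30(c=1) 92(c=1) 54(c=2) 56(c=2) 59(c=2) 13(c=3) 70(c=4)]
  16. access 56: HIT, count now 3. Cache: [30(c=1) 92(c=1) 54(c=2) 59(c=2) 13(c=3) 56(c=3) 70(c=4)]
  17. access 56: HIT, count now 4. Cache: [30(c=1) 92(c=1) 54(c=2) 59(c=2) 13(c=3) 70(c=4) 56(c=4)]
  18. access 30: HIT, count now 2. Cache: [92(c=1) 54(c=2) 59(c=2) 30(c=2) 13(c=3) 70(c=4) 56(c=4)]
  19. access 30: HIT, count now 3. Cache: [92(c=1) 54(c=2) 59(c=2) 13(c=3) 30(c=3) 70(c=4) 56(c=4)]
  20. access 70: HIT, count now 5. Cache: [92(c=1) 54(c=2) 59(c=2) 13(c=3) 30(c=3) 56(c=4) 70(c=5)]
  21. access 13: HIT, count now 4. Cache: [92(c=1) 54(c=2) 59(c=2) 30(c=3) 56(c=4) 13(c=4) 70(c=5)]
  22. access 24: MISS. Cache: [92(c=1) 24(c=1) 54(c=2) 59(c=2) 30(c=3) 56(c=4) 13(c=4) 70(c=5)]
  23. access 72: MISS, evict 92(c=1). Cache: [24(c=1) 72(c=1) 54(c=2) 59(c=2) 30(c=3) 56(c=4) 13(c=4) 70(c=5)]
Total: 14 hits, 9 misses, 1 evictions

Answer: 24 72 54 59 30 56 13 70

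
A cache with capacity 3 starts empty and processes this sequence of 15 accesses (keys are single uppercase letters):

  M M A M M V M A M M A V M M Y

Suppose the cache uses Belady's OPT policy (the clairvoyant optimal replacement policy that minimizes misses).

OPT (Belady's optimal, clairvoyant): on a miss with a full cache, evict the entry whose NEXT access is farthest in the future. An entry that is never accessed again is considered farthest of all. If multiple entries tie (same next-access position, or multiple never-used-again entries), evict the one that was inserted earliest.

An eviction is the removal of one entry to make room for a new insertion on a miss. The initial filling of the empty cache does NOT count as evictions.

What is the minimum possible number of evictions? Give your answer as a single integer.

OPT (Belady) simulation (capacity=3):
  1. access M: MISS. Cache: [M]
  2. access M: HIT. Next use of M: step 4. Cache: [M]
  3. access A: MISS. Cache: [M A]
  4. access M: HIT. Next use of M: step 5. Cache: [M A]
  5. access M: HIT. Next use of M: step 7. Cache: [M A]
  6. access V: MISS. Cache: [M A V]
  7. access M: HIT. Next use of M: step 9. Cache: [M A V]
  8. access A: HIT. Next use of A: step 11. Cache: [M A V]
  9. access M: HIT. Next use of M: step 10. Cache: [M A V]
  10. access M: HIT. Next use of M: step 13. Cache: [M A V]
  11. access A: HIT. Next use of A: never. Cache: [M A V]
  12. access V: HIT. Next use of V: never. Cache: [M A V]
  13. access M: HIT. Next use of M: step 14. Cache: [M A V]
  14. access M: HIT. Next use of M: never. Cache: [M A V]
  15. access Y: MISS, evict M (next use: never). Cache: [A V Y]
Total: 11 hits, 4 misses, 1 evictions

Answer: 1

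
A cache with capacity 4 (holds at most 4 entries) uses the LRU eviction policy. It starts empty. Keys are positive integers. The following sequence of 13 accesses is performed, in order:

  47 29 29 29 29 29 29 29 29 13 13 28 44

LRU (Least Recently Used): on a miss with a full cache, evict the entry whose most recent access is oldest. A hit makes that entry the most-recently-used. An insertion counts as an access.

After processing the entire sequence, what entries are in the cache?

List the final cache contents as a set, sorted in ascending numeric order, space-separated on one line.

LRU simulation (capacity=4):
  1. access 47: MISS. Cache (LRU->MRU): [47]
  2. access 29: MISS. Cache (LRU->MRU): [47 29]
  3. access 29: HIT. Cache (LRU->MRU): [47 29]
  4. access 29: HIT. Cache (LRU->MRU): [47 29]
  5. access 29: HIT. Cache (LRU->MRU): [47 29]
  6. access 29: HIT. Cache (LRU->MRU): [47 29]
  7. access 29: HIT. Cache (LRU->MRU): [47 29]
  8. access 29: HIT. Cache (LRU->MRU): [47 29]
  9. access 29: HIT. Cache (LRU->MRU): [47 29]
  10. access 13: MISS. Cache (LRU->MRU): [47 29 13]
  11. access 13: HIT. Cache (LRU->MRU): [47 29 13]
  12. access 28: MISS. Cache (LRU->MRU): [47 29 13 28]
  13. access 44: MISS, evict 47. Cache (LRU->MRU): [29 13 28 44]
Total: 8 hits, 5 misses, 1 evictions

Answer: 13 28 29 44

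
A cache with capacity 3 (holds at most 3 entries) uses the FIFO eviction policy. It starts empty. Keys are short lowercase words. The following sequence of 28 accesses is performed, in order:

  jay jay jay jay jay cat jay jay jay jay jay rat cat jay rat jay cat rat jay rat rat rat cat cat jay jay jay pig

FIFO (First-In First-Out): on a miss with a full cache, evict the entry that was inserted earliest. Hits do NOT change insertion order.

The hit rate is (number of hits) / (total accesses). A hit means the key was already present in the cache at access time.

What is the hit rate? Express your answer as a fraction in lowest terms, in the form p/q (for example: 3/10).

Answer: 6/7

Derivation:
FIFO simulation (capacity=3):
  1. access jay: MISS. Cache (old->new): [jay]
  2. access jay: HIT. Cache (old->new): [jay]
  3. access jay: HIT. Cache (old->new): [jay]
  4. access jay: HIT. Cache (old->new): [jay]
  5. access jay: HIT. Cache (old->new): [jay]
  6. access cat: MISS. Cache (old->new): [jay cat]
  7. access jay: HIT. Cache (old->new): [jay cat]
  8. access jay: HIT. Cache (old->new): [jay cat]
  9. access jay: HIT. Cache (old->new): [jay cat]
  10. access jay: HIT. Cache (old->new): [jay cat]
  11. access jay: HIT. Cache (old->new): [jay cat]
  12. access rat: MISS. Cache (old->new): [jay cat rat]
  13. access cat: HIT. Cache (old->new): [jay cat rat]
  14. access jay: HIT. Cache (old->new): [jay cat rat]
  15. access rat: HIT. Cache (old->new): [jay cat rat]
  16. access jay: HIT. Cache (old->new): [jay cat rat]
  17. access cat: HIT. Cache (old->new): [jay cat rat]
  18. access rat: HIT. Cache (old->new): [jay cat rat]
  19. access jay: HIT. Cache (old->new): [jay cat rat]
  20. access rat: HIT. Cache (old->new): [jay cat rat]
  21. access rat: HIT. Cache (old->new): [jay cat rat]
  22. access rat: HIT. Cache (old->new): [jay cat rat]
  23. access cat: HIT. Cache (old->new): [jay cat rat]
  24. access cat: HIT. Cache (old->new): [jay cat rat]
  25. access jay: HIT. Cache (old->new): [jay cat rat]
  26. access jay: HIT. Cache (old->new): [jay cat rat]
  27. access jay: HIT. Cache (old->new): [jay cat rat]
  28. access pig: MISS, evict jay. Cache (old->new): [cat rat pig]
Total: 24 hits, 4 misses, 1 evictions

Hit rate = 24/28 = 6/7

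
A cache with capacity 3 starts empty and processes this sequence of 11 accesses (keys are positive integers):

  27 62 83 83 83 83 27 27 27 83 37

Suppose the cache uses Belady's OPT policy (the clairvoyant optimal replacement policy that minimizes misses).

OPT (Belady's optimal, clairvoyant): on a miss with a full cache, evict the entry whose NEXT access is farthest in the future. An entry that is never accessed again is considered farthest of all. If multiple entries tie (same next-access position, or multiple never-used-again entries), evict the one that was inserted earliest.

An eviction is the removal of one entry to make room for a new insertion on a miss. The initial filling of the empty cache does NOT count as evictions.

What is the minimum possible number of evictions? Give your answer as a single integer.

OPT (Belady) simulation (capacity=3):
  1. access 27: MISS. Cache: [27]
  2. access 62: MISS. Cache: [27 62]
  3. access 83: MISS. Cache: [27 62 83]
  4. access 83: HIT. Next use of 83: step 5. Cache: [27 62 83]
  5. access 83: HIT. Next use of 83: step 6. Cache: [27 62 83]
  6. access 83: HIT. Next use of 83: step 10. Cache: [27 62 83]
  7. access 27: HIT. Next use of 27: step 8. Cache: [27 62 83]
  8. access 27: HIT. Next use of 27: step 9. Cache: [27 62 83]
  9. access 27: HIT. Next use of 27: never. Cache: [27 62 83]
  10. access 83: HIT. Next use of 83: never. Cache: [27 62 83]
  11. access 37: MISS, evict 27 (next use: never). Cache: [62 83 37]
Total: 7 hits, 4 misses, 1 evictions

Answer: 1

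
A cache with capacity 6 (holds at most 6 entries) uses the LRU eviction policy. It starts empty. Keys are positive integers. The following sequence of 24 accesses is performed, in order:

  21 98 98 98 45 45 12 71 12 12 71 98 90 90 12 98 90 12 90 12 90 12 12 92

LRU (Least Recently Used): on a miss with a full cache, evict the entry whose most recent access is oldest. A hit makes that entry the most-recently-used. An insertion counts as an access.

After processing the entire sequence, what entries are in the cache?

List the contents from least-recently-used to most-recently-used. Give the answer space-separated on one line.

Answer: 45 71 98 90 12 92

Derivation:
LRU simulation (capacity=6):
  1. access 21: MISS. Cache (LRU->MRU): [21]
  2. access 98: MISS. Cache (LRU->MRU): [21 98]
  3. access 98: HIT. Cache (LRU->MRU): [21 98]
  4. access 98: HIT. Cache (LRU->MRU): [21 98]
  5. access 45: MISS. Cache (LRU->MRU): [21 98 45]
  6. access 45: HIT. Cache (LRU->MRU): [21 98 45]
  7. access 12: MISS. Cache (LRU->MRU): [21 98 45 12]
  8. access 71: MISS. Cache (LRU->MRU): [21 98 45 12 71]
  9. access 12: HIT. Cache (LRU->MRU): [21 98 45 71 12]
  10. access 12: HIT. Cache (LRU->MRU): [21 98 45 71 12]
  11. access 71: HIT. Cache (LRU->MRU): [21 98 45 12 71]
  12. access 98: HIT. Cache (LRU->MRU): [21 45 12 71 98]
  13. access 90: MISS. Cache (LRU->MRU): [21 45 12 71 98 90]
  14. access 90: HIT. Cache (LRU->MRU): [21 45 12 71 98 90]
  15. access 12: HIT. Cache (LRU->MRU): [21 45 71 98 90 12]
  16. access 98: HIT. Cache (LRU->MRU): [21 45 71 90 12 98]
  17. access 90: HIT. Cache (LRU->MRU): [21 45 71 12 98 90]
  18. access 12: HIT. Cache (LRU->MRU): [21 45 71 98 90 12]
  19. access 90: HIT. Cache (LRU->MRU): [21 45 71 98 12 90]
  20. access 12: HIT. Cache (LRU->MRU): [21 45 71 98 90 12]
  21. access 90: HIT. Cache (LRU->MRU): [21 45 71 98 12 90]
  22. access 12: HIT. Cache (LRU->MRU): [21 45 71 98 90 12]
  23. access 12: HIT. Cache (LRU->MRU): [21 45 71 98 90 12]
  24. access 92: MISS, evict 21. Cache (LRU->MRU): [45 71 98 90 12 92]
Total: 17 hits, 7 misses, 1 evictions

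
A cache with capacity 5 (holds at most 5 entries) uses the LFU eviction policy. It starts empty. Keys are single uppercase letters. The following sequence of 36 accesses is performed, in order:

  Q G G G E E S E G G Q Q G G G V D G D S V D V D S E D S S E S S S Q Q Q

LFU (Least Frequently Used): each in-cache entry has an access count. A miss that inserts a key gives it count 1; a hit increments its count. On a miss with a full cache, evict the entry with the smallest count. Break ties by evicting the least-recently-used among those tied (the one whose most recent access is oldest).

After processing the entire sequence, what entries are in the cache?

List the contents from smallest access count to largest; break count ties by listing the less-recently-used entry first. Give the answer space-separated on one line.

LFU simulation (capacity=5):
  1. access Q: MISS. Cache: [Q(c=1)]
  2. access G: MISS. Cache: [Q(c=1) G(c=1)]
  3. access G: HIT, count now 2. Cache: [Q(c=1) G(c=2)]
  4. access G: HIT, count now 3. Cache: [Q(c=1) G(c=3)]
  5. access E: MISS. Cache: [Q(c=1) E(c=1) G(c=3)]
  6. access E: HIT, count now 2. Cache: [Q(c=1) E(c=2) G(c=3)]
  7. access S: MISS. Cache: [Q(c=1) S(c=1) E(c=2) G(c=3)]
  8. access E: HIT, count now 3. Cache: [Q(c=1) S(c=1) G(c=3) E(c=3)]
  9. access G: HIT, count now 4. Cache: [Q(c=1) S(c=1) E(c=3) G(c=4)]
  10. access G: HIT, count now 5. Cache: [Q(c=1) S(c=1) E(c=3) G(c=5)]
  11. access Q: HIT, count now 2. Cache: [S(c=1) Q(c=2) E(c=3) G(c=5)]
  12. access Q: HIT, count now 3. Cache: [S(c=1) E(c=3) Q(c=3) G(c=5)]
  13. access G: HIT, count now 6. Cache: [S(c=1) E(c=3) Q(c=3) G(c=6)]
  14. access G: HIT, count now 7. Cache: [S(c=1) E(c=3) Q(c=3) G(c=7)]
  15. access G: HIT, count now 8. Cache: [S(c=1) E(c=3) Q(c=3) G(c=8)]
  16. access V: MISS. Cache: [S(c=1) V(c=1) E(c=3) Q(c=3) G(c=8)]
  17. access D: MISS, evict S(c=1). Cache: [V(c=1) D(c=1) E(c=3) Q(c=3) G(c=8)]
  18. access G: HIT, count now 9. Cache: [V(c=1) D(c=1) E(c=3) Q(c=3) G(c=9)]
  19. access D: HIT, count now 2. Cache: [V(c=1) D(c=2) E(c=3) Q(c=3) G(c=9)]
  20. access S: MISS, evict V(c=1). Cache: [S(c=1) D(c=2) E(c=3) Q(c=3) G(c=9)]
  21. access V: MISS, evict S(c=1). Cache: [V(c=1) D(c=2) E(c=3) Q(c=3) G(c=9)]
  22. access D: HIT, count now 3. Cache: [V(c=1) E(c=3) Q(c=3) D(c=3) G(c=9)]
  23. access V: HIT, count now 2. Cache: [V(c=2) E(c=3) Q(c=3) D(c=3) G(c=9)]
  24. access D: HIT, count now 4. Cache: [V(c=2) E(c=3) Q(c=3) D(c=4) G(c=9)]
  25. access S: MISS, evict V(c=2). Cache: [S(c=1) E(c=3) Q(c=3) D(c=4) G(c=9)]
  26. access E: HIT, count now 4. Cache: [S(c=1) Q(c=3) D(c=4) E(c=4) G(c=9)]
  27. access D: HIT, count now 5. Cache: [S(c=1) Q(c=3) E(c=4) D(c=5) G(c=9)]
  28. access S: HIT, count now 2. Cache: [S(c=2) Q(c=3) E(c=4) D(c=5) G(c=9)]
  29. access S: HIT, count now 3. Cache: [Q(c=3) S(c=3) E(c=4) D(c=5) G(c=9)]
  30. access E: HIT, count now 5. Cache: [Q(c=3) S(c=3) D(c=5) E(c=5) G(c=9)]
  31. access S: HIT, count now 4. Cache: [Q(c=3) S(c=4) D(c=5) E(c=5) G(c=9)]
  32. access S: HIT, count now 5. Cache: [Q(c=3) D(c=5) E(c=5) S(c=5) G(c=9)]
  33. access S: HIT, count now 6. Cache: [Q(c=3) D(c=5) E(c=5) S(c=6) G(c=9)]
  34. access Q: HIT, count now 4. Cache: [Q(c=4) D(c=5) E(c=5) S(c=6) G(c=9)]
  35. access Q: HIT, count now 5. Cache: [D(c=5) E(c=5) Q(c=5) S(c=6) G(c=9)]
  36. access Q: HIT, count now 6. Cache: [D(c=5) E(c=5) S(c=6) Q(c=6) G(c=9)]
Total: 27 hits, 9 misses, 4 evictions

Answer: D E S Q G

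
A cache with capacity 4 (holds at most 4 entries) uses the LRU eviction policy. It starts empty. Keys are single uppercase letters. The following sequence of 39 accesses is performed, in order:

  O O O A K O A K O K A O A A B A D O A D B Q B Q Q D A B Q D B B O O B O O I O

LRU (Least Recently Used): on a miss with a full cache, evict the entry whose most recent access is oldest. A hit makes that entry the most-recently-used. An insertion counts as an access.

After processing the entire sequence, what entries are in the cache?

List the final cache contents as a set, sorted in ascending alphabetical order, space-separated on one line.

Answer: B D I O

Derivation:
LRU simulation (capacity=4):
  1. access O: MISS. Cache (LRU->MRU): [O]
  2. access O: HIT. Cache (LRU->MRU): [O]
  3. access O: HIT. Cache (LRU->MRU): [O]
  4. access A: MISS. Cache (LRU->MRU): [O A]
  5. access K: MISS. Cache (LRU->MRU): [O A K]
  6. access O: HIT. Cache (LRU->MRU): [A K O]
  7. access A: HIT. Cache (LRU->MRU): [K O A]
  8. access K: HIT. Cache (LRU->MRU): [O A K]
  9. access O: HIT. Cache (LRU->MRU): [A K O]
  10. access K: HIT. Cache (LRU->MRU): [A O K]
  11. access A: HIT. Cache (LRU->MRU): [O K A]
  12. access O: HIT. Cache (LRU->MRU): [K A O]
  13. access A: HIT. Cache (LRU->MRU): [K O A]
  14. access A: HIT. Cache (LRU->MRU): [K O A]
  15. access B: MISS. Cache (LRU->MRU): [K O A B]
  16. access A: HIT. Cache (LRU->MRU): [K O B A]
  17. access D: MISS, evict K. Cache (LRU->MRU): [O B A D]
  18. access O: HIT. Cache (LRU->MRU): [B A D O]
  19. access A: HIT. Cache (LRU->MRU): [B D O A]
  20. access D: HIT. Cache (LRU->MRU): [B O A D]
  21. access B: HIT. Cache (LRU->MRU): [O A D B]
  22. access Q: MISS, evict O. Cache (LRU->MRU): [A D B Q]
  23. access B: HIT. Cache (LRU->MRU): [A D Q B]
  24. access Q: HIT. Cache (LRU->MRU): [A D B Q]
  25. access Q: HIT. Cache (LRU->MRU): [A D B Q]
  26. access D: HIT. Cache (LRU->MRU): [A B Q D]
  27. access A: HIT. Cache (LRU->MRU): [B Q D A]
  28. access B: HIT. Cache (LRU->MRU): [Q D A B]
  29. access Q: HIT. Cache (LRU->MRU): [D A B Q]
  30. access D: HIT. Cache (LRU->MRU): [A B Q D]
  31. access B: HIT. Cache (LRU->MRU): [A Q D B]
  32. access B: HIT. Cache (LRU->MRU): [A Q D B]
  33. access O: MISS, evict A. Cache (LRU->MRU): [Q D B O]
  34. access O: HIT. Cache (LRU->MRU): [Q D B O]
  35. access B: HIT. Cache (LRU->MRU): [Q D O B]
  36. access O: HIT. Cache (LRU->MRU): [Q D B O]
  37. access O: HIT. Cache (LRU->MRU): [Q D B O]
  38. access I: MISS, evict Q. Cache (LRU->MRU): [D B O I]
  39. access O: HIT. Cache (LRU->MRU): [D B I O]
Total: 31 hits, 8 misses, 4 evictions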